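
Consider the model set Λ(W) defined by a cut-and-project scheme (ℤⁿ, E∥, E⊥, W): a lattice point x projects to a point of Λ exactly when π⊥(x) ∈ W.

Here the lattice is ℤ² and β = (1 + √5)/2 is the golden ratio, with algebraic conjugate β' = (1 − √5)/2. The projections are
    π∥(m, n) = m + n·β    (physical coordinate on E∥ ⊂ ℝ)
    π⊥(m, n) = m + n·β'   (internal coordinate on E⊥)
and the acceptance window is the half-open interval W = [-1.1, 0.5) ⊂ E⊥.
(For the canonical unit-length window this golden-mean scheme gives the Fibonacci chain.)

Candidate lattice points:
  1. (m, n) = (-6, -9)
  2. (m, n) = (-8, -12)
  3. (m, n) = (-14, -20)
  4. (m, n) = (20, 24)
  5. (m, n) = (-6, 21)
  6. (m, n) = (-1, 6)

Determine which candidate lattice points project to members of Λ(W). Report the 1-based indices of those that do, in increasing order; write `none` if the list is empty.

1, 2

Compute β' = (1−√5)/2 = -0.6180, so π⊥(m,n) = m -0.6180·n.
[1] lift (-6,-9): star map gives -0.4377; window check -1.1 ≤ -0.4377 < 0.5 is true → IN Λ
[2] lift (-8,-12): star map gives -0.5836; window check -1.1 ≤ -0.5836 < 0.5 is true → IN Λ
[3] lift (-14,-20): star map gives -1.6393; window check -1.1 ≤ -1.6393 < 0.5 is false → out
[4] lift (20,24): star map gives 5.1672; window check -1.1 ≤ 5.1672 < 0.5 is false → out
[5] lift (-6,21): star map gives -18.9787; window check -1.1 ≤ -18.9787 < 0.5 is false → out
[6] lift (-1,6): star map gives -4.7082; window check -1.1 ≤ -4.7082 < 0.5 is false → out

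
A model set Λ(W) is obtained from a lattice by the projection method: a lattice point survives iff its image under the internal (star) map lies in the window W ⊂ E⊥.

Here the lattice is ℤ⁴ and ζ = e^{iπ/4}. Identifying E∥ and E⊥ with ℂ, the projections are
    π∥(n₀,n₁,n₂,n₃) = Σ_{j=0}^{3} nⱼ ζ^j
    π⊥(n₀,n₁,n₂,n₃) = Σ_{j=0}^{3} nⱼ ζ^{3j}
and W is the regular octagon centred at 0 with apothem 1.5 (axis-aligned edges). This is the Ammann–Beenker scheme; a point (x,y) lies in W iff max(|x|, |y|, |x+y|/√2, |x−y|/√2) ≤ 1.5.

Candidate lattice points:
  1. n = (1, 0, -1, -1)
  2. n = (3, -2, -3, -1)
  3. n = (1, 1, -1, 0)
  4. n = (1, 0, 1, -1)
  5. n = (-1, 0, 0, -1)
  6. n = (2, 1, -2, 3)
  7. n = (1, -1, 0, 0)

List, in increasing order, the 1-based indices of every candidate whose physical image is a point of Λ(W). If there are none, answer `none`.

1

With ζ = e^{iπ/4} the internal vectors are ζ^0,ζ^3,ζ^6,ζ^9.
#1 (1, 0, -1, -1): internal (0.29289, 0.29289); octagon support 0.41421 vs apothem 1.5 → ∈ W
#2 (3, -2, -3, -1): internal (3.70711, 0.87868); octagon support 3.70711 vs apothem 1.5 → ∉ W
#3 (1, 1, -1, 0): internal (0.29289, 1.70711); octagon support 1.70711 vs apothem 1.5 → ∉ W
#4 (1, 0, 1, -1): internal (0.29289, -1.70711); octagon support 1.70711 vs apothem 1.5 → ∉ W
#5 (-1, 0, 0, -1): internal (-1.70711, -0.70711); octagon support 1.70711 vs apothem 1.5 → ∉ W
#6 (2, 1, -2, 3): internal (3.41421, 4.82843); octagon support 5.82843 vs apothem 1.5 → ∉ W
#7 (1, -1, 0, 0): internal (1.70711, -0.70711); octagon support 1.70711 vs apothem 1.5 → ∉ W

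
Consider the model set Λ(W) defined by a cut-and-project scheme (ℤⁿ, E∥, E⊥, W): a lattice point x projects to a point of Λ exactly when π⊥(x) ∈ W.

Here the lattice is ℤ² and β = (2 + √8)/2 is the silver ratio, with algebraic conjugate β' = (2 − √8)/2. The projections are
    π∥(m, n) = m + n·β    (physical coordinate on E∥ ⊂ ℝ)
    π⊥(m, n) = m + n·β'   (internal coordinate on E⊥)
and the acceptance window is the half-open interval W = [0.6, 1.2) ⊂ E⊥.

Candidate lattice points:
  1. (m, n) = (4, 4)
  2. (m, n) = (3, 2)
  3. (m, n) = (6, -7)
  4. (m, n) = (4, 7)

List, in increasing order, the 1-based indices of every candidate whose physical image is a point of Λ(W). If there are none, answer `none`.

Compute β' = (2−√8)/2 = -0.4142, so π⊥(m,n) = m -0.4142·n.
candidate 1: (m,n)=(4,4) → π∥ = 4+4·β ≈ 13.6569, π⊥ = 4+4·β' ≈ 2.3431 ∉ [0.6, 1.2) ⇒ out
candidate 2: (m,n)=(3,2) → π∥ = 3+2·β ≈ 7.8284, π⊥ = 3+2·β' ≈ 2.1716 ∉ [0.6, 1.2) ⇒ out
candidate 3: (m,n)=(6,-7) → π∥ = 6-7·β ≈ -10.8995, π⊥ = 6-7·β' ≈ 8.8995 ∉ [0.6, 1.2) ⇒ out
candidate 4: (m,n)=(4,7) → π∥ = 4+7·β ≈ 20.8995, π⊥ = 4+7·β' ≈ 1.1005 ∈ [0.6, 1.2) ⇒ IN Λ

4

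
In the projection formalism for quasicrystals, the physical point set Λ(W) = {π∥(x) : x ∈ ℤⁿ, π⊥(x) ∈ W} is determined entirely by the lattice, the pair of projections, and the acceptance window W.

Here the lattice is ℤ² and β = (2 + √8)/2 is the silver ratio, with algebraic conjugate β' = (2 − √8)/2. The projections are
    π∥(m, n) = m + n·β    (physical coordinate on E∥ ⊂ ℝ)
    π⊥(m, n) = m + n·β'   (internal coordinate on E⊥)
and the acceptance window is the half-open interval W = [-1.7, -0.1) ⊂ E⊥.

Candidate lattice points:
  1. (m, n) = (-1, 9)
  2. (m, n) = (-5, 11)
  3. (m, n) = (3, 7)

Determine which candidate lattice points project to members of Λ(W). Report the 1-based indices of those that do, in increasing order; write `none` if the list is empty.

none

Compute β' = (2−√8)/2 = -0.4142, so π⊥(m,n) = m -0.4142·n.
#1 (-1,9): internal coord -1 + (9)·β' = -4.7279; -4.7279 ∉ [-1.7, -0.1) → out
#2 (-5,11): internal coord -5 + (11)·β' = -9.5563; -9.5563 ∉ [-1.7, -0.1) → out
#3 (3,7): internal coord 3 + (7)·β' = +0.1005; +0.1005 ∉ [-1.7, -0.1) → out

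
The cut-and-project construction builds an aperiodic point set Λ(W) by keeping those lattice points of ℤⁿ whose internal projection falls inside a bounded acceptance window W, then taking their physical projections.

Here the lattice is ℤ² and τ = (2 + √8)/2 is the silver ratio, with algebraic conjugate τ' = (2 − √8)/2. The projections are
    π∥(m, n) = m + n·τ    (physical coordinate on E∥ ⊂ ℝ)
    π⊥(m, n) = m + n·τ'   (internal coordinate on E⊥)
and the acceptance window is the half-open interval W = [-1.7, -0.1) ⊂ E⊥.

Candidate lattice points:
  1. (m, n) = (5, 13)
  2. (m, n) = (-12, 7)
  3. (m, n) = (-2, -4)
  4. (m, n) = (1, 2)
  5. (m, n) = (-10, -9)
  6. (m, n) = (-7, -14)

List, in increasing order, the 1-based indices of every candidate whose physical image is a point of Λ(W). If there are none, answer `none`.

1, 3, 6

Compute τ' = (2−√8)/2 = -0.41421, so π⊥(m,n) = m -0.41421·n.
#1 (5,13): internal coord 5 + (13)·τ' = -0.38478; -0.38478 ∈ [-1.7, -0.1) → IN Λ
#2 (-12,7): internal coord -12 + (7)·τ' = -14.89949; -14.89949 ∉ [-1.7, -0.1) → out
#3 (-2,-4): internal coord -2 + (-4)·τ' = -0.34315; -0.34315 ∈ [-1.7, -0.1) → IN Λ
#4 (1,2): internal coord 1 + (2)·τ' = +0.17157; +0.17157 ∉ [-1.7, -0.1) → out
#5 (-10,-9): internal coord -10 + (-9)·τ' = -6.27208; -6.27208 ∉ [-1.7, -0.1) → out
#6 (-7,-14): internal coord -7 + (-14)·τ' = -1.20101; -1.20101 ∈ [-1.7, -0.1) → IN Λ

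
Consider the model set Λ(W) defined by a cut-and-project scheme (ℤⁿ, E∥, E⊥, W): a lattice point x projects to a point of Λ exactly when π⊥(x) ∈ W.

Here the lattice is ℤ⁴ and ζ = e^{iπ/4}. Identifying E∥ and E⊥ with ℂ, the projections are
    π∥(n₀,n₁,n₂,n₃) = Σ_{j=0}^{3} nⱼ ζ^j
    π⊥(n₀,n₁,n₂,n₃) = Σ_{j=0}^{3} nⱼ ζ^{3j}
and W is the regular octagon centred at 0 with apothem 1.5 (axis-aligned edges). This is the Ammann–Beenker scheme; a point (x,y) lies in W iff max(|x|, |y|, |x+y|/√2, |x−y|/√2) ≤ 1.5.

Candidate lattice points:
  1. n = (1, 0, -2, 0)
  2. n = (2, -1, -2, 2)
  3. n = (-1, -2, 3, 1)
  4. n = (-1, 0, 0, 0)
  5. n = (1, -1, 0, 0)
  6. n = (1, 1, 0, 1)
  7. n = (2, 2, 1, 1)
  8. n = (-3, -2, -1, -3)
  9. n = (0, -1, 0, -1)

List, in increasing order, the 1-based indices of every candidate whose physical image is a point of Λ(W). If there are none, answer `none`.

4, 9

Internal map: ζ^{3j} for j=0..3 gives (1,0), (−√2/2,√2/2), (0,−1), (√2/2,√2/2).
#1 (1, 0, -2, 0): internal (1.000000, 2.000000); octagon support 2.121320 vs apothem 1.5 → ∉ W
#2 (2, -1, -2, 2): internal (4.121320, 2.707107); octagon support 4.828427 vs apothem 1.5 → ∉ W
#3 (-1, -2, 3, 1): internal (1.121320, -3.707107); octagon support 3.707107 vs apothem 1.5 → ∉ W
#4 (-1, 0, 0, 0): internal (-1.000000, 0.000000); octagon support 1.000000 vs apothem 1.5 → ∈ W
#5 (1, -1, 0, 0): internal (1.707107, -0.707107); octagon support 1.707107 vs apothem 1.5 → ∉ W
#6 (1, 1, 0, 1): internal (1.000000, 1.414214); octagon support 1.707107 vs apothem 1.5 → ∉ W
#7 (2, 2, 1, 1): internal (1.292893, 1.121320); octagon support 1.707107 vs apothem 1.5 → ∉ W
#8 (-3, -2, -1, -3): internal (-3.707107, -2.535534); octagon support 4.414214 vs apothem 1.5 → ∉ W
#9 (0, -1, 0, -1): internal (0.000000, -1.414214); octagon support 1.414214 vs apothem 1.5 → ∈ W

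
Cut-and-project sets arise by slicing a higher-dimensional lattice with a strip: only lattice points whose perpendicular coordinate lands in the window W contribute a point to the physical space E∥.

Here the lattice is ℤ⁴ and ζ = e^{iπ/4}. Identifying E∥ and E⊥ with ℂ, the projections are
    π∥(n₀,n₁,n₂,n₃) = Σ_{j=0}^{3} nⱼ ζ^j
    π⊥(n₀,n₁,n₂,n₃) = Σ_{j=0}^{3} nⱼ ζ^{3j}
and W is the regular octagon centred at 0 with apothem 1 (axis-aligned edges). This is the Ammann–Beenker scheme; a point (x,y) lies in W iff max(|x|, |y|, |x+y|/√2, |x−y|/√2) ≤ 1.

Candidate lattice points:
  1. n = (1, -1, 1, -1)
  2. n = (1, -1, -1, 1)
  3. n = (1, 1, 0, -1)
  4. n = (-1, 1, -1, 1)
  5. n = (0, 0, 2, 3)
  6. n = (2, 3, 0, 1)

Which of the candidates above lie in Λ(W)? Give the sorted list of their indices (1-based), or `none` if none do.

π⊥(n) = n₀ + n₁ζ³ + n₂ζ⁶ + n₃ζ⁹ where ζ = e^{iπ/4}.
candidate 1: n = (1, -1, 1, -1) → π⊥ ≈ (+1.0000, -2.4142); max(|x|,|y|,|x±y|/√2) = 2.4142 > 1 ⇒ ∉ W
candidate 2: n = (1, -1, -1, 1) → π⊥ ≈ (+2.4142, +1.0000); max(|x|,|y|,|x±y|/√2) = 2.4142 > 1 ⇒ ∉ W
candidate 3: n = (1, 1, 0, -1) → π⊥ ≈ (-0.4142, +0.0000); max(|x|,|y|,|x±y|/√2) = 0.4142 ≤ 1 ⇒ ∈ W
candidate 4: n = (-1, 1, -1, 1) → π⊥ ≈ (-1.0000, +2.4142); max(|x|,|y|,|x±y|/√2) = 2.4142 > 1 ⇒ ∉ W
candidate 5: n = (0, 0, 2, 3) → π⊥ ≈ (+2.1213, +0.1213); max(|x|,|y|,|x±y|/√2) = 2.1213 > 1 ⇒ ∉ W
candidate 6: n = (2, 3, 0, 1) → π⊥ ≈ (+0.5858, +2.8284); max(|x|,|y|,|x±y|/√2) = 2.8284 > 1 ⇒ ∉ W

3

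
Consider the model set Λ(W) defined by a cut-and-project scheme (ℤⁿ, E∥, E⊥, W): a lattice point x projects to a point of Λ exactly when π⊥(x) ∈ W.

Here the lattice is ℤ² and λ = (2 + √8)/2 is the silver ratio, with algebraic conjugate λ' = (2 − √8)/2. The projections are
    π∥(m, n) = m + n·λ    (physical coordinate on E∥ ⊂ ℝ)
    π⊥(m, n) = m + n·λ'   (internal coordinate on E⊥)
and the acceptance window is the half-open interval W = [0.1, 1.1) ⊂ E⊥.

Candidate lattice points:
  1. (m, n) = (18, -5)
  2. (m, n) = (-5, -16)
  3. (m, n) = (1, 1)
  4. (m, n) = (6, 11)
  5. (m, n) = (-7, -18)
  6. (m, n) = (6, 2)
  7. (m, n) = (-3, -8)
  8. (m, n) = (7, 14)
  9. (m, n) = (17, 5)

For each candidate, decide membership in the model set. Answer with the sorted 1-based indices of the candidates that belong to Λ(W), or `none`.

λ' = (2−√8)/2 ≈ -0.41421.
candidate 1: (m,n)=(18,-5) → π∥ = 18-5·λ ≈ 5.92893, π⊥ = 18-5·λ' ≈ 20.07107 ∉ [0.1, 1.1) ⇒ out
candidate 2: (m,n)=(-5,-16) → π∥ = -5-16·λ ≈ -43.62742, π⊥ = -5-16·λ' ≈ 1.62742 ∉ [0.1, 1.1) ⇒ out
candidate 3: (m,n)=(1,1) → π∥ = 1+1·λ ≈ 3.41421, π⊥ = 1+1·λ' ≈ 0.58579 ∈ [0.1, 1.1) ⇒ IN Λ
candidate 4: (m,n)=(6,11) → π∥ = 6+11·λ ≈ 32.55635, π⊥ = 6+11·λ' ≈ 1.44365 ∉ [0.1, 1.1) ⇒ out
candidate 5: (m,n)=(-7,-18) → π∥ = -7-18·λ ≈ -50.45584, π⊥ = -7-18·λ' ≈ 0.45584 ∈ [0.1, 1.1) ⇒ IN Λ
candidate 6: (m,n)=(6,2) → π∥ = 6+2·λ ≈ 10.82843, π⊥ = 6+2·λ' ≈ 5.17157 ∉ [0.1, 1.1) ⇒ out
candidate 7: (m,n)=(-3,-8) → π∥ = -3-8·λ ≈ -22.31371, π⊥ = -3-8·λ' ≈ 0.31371 ∈ [0.1, 1.1) ⇒ IN Λ
candidate 8: (m,n)=(7,14) → π∥ = 7+14·λ ≈ 40.79899, π⊥ = 7+14·λ' ≈ 1.20101 ∉ [0.1, 1.1) ⇒ out
candidate 9: (m,n)=(17,5) → π∥ = 17+5·λ ≈ 29.07107, π⊥ = 17+5·λ' ≈ 14.92893 ∉ [0.1, 1.1) ⇒ out

3, 5, 7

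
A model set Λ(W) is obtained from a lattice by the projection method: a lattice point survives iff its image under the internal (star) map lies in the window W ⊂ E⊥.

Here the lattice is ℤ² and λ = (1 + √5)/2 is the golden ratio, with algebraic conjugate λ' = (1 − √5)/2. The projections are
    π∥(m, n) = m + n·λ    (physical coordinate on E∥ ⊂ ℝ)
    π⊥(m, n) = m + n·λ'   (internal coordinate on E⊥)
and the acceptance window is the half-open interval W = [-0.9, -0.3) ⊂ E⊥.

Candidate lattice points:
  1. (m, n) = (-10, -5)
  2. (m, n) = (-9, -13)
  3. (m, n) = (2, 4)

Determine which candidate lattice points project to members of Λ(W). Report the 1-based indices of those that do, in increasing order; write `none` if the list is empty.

Compute λ' = (1−√5)/2 = -0.618034, so π⊥(m,n) = m -0.618034·n.
#1 (-10,-5): internal coord -10 + (-5)·λ' = -6.909830; -6.909830 ∉ [-0.9, -0.3) → out
#2 (-9,-13): internal coord -9 + (-13)·λ' = -0.965558; -0.965558 ∉ [-0.9, -0.3) → out
#3 (2,4): internal coord 2 + (4)·λ' = -0.472136; -0.472136 ∈ [-0.9, -0.3) → IN Λ

3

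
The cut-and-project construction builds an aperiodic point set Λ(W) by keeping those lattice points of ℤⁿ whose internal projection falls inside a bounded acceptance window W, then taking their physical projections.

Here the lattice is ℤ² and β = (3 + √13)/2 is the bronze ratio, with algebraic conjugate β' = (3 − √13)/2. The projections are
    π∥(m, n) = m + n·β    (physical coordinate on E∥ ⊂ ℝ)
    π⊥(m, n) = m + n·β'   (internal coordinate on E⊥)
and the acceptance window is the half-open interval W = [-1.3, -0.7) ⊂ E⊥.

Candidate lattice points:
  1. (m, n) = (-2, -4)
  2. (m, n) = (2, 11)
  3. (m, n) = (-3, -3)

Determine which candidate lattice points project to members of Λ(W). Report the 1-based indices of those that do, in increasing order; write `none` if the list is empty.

Numerically β ≈ 3.302776 and β' = −1/β ≈ -0.302776.
candidate 1: (m,n)=(-2,-4) → π∥ = -2-4·β ≈ -15.211103, π⊥ = -2-4·β' ≈ -0.788897 ∈ [-1.3, -0.7) ⇒ IN Λ
candidate 2: (m,n)=(2,11) → π∥ = 2+11·β ≈ 38.330532, π⊥ = 2+11·β' ≈ -1.330532 ∉ [-1.3, -0.7) ⇒ out
candidate 3: (m,n)=(-3,-3) → π∥ = -3-3·β ≈ -12.908327, π⊥ = -3-3·β' ≈ -2.091673 ∉ [-1.3, -0.7) ⇒ out

1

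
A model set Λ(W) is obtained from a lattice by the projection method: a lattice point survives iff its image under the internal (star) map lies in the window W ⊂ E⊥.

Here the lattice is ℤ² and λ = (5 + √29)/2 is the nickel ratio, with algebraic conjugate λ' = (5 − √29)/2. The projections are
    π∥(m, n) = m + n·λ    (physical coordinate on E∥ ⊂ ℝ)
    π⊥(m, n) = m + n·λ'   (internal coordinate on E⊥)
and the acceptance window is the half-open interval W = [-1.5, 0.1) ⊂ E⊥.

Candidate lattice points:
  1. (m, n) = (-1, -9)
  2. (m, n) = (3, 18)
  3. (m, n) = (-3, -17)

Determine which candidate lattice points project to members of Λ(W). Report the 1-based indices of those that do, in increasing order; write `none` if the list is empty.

Compute λ' = (5−√29)/2 = -0.192582, so π⊥(m,n) = m -0.192582·n.
candidate 1: (m,n)=(-1,-9) → π∥ = -1-9·λ ≈ -47.733242, π⊥ = -1-9·λ' ≈ 0.733242 ∉ [-1.5, 0.1) ⇒ out
candidate 2: (m,n)=(3,18) → π∥ = 3+18·λ ≈ 96.466483, π⊥ = 3+18·λ' ≈ -0.466483 ∈ [-1.5, 0.1) ⇒ IN Λ
candidate 3: (m,n)=(-3,-17) → π∥ = -3-17·λ ≈ -91.273901, π⊥ = -3-17·λ' ≈ 0.273901 ∉ [-1.5, 0.1) ⇒ out

2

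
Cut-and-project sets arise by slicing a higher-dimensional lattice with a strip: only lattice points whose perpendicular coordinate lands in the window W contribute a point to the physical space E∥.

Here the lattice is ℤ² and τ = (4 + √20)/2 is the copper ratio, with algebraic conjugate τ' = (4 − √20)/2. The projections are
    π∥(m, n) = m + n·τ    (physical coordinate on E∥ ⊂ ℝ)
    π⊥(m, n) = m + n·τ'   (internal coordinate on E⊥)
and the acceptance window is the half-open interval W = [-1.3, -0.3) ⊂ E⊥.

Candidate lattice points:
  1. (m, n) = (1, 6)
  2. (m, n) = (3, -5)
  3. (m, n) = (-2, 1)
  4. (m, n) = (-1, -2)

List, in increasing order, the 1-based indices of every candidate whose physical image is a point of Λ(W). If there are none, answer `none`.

1, 4

τ' = (4−√20)/2 ≈ -0.236068.
[1] lift (1,6): star map gives -0.416408; window check -1.3 ≤ -0.416408 < -0.3 is true → IN Λ
[2] lift (3,-5): star map gives 4.180340; window check -1.3 ≤ 4.180340 < -0.3 is false → out
[3] lift (-2,1): star map gives -2.236068; window check -1.3 ≤ -2.236068 < -0.3 is false → out
[4] lift (-1,-2): star map gives -0.527864; window check -1.3 ≤ -0.527864 < -0.3 is true → IN Λ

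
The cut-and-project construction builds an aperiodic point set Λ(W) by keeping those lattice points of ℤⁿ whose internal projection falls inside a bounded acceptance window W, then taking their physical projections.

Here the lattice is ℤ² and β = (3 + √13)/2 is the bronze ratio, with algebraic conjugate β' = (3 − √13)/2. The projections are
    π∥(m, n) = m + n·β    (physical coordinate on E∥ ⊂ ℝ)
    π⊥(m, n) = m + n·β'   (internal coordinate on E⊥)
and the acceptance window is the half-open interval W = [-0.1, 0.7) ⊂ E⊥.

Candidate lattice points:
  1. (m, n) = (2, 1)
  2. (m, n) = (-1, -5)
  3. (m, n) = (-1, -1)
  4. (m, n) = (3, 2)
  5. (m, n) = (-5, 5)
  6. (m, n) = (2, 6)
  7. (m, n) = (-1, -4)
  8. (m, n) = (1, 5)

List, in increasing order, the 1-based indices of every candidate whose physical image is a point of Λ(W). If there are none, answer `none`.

Compute β' = (3−√13)/2 = -0.30278, so π⊥(m,n) = m -0.30278·n.
[1] lift (2,1): star map gives 1.69722; window check -0.1 ≤ 1.69722 < 0.7 is false → out
[2] lift (-1,-5): star map gives 0.51388; window check -0.1 ≤ 0.51388 < 0.7 is true → IN Λ
[3] lift (-1,-1): star map gives -0.69722; window check -0.1 ≤ -0.69722 < 0.7 is false → out
[4] lift (3,2): star map gives 2.39445; window check -0.1 ≤ 2.39445 < 0.7 is false → out
[5] lift (-5,5): star map gives -6.51388; window check -0.1 ≤ -6.51388 < 0.7 is false → out
[6] lift (2,6): star map gives 0.18335; window check -0.1 ≤ 0.18335 < 0.7 is true → IN Λ
[7] lift (-1,-4): star map gives 0.21110; window check -0.1 ≤ 0.21110 < 0.7 is true → IN Λ
[8] lift (1,5): star map gives -0.51388; window check -0.1 ≤ -0.51388 < 0.7 is false → out

2, 6, 7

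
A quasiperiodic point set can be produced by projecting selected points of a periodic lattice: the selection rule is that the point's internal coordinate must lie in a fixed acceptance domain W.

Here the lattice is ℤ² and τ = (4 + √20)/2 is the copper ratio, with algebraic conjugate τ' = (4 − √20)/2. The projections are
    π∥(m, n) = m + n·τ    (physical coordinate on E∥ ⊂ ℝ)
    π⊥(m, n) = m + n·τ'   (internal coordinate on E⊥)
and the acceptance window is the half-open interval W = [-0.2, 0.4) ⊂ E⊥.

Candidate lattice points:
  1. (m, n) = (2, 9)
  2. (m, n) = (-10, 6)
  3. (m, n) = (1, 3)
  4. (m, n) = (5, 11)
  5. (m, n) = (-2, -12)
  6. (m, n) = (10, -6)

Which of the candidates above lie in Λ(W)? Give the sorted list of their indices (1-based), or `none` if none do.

1, 3

Compute τ' = (4−√20)/2 = -0.236068, so π⊥(m,n) = m -0.236068·n.
[1] lift (2,9): star map gives -0.124612; window check -0.2 ≤ -0.124612 < 0.4 is true → IN Λ
[2] lift (-10,6): star map gives -11.416408; window check -0.2 ≤ -11.416408 < 0.4 is false → out
[3] lift (1,3): star map gives 0.291796; window check -0.2 ≤ 0.291796 < 0.4 is true → IN Λ
[4] lift (5,11): star map gives 2.403252; window check -0.2 ≤ 2.403252 < 0.4 is false → out
[5] lift (-2,-12): star map gives 0.832816; window check -0.2 ≤ 0.832816 < 0.4 is false → out
[6] lift (10,-6): star map gives 11.416408; window check -0.2 ≤ 11.416408 < 0.4 is false → out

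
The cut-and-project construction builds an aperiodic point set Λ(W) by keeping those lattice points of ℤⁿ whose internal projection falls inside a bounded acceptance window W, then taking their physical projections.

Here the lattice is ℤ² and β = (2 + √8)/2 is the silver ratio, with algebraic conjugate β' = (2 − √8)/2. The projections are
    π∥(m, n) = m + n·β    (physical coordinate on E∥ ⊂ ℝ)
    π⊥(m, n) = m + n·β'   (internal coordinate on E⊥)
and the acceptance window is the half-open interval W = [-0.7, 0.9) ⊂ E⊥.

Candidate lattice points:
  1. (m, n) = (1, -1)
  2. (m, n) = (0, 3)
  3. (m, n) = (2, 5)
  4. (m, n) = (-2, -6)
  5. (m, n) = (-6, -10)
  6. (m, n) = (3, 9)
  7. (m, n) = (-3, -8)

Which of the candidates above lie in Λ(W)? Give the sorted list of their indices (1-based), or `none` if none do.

3, 4, 7

β' = (2−√8)/2 ≈ -0.41421.
[1] lift (1,-1): star map gives 1.41421; window check -0.7 ≤ 1.41421 < 0.9 is false → out
[2] lift (0,3): star map gives -1.24264; window check -0.7 ≤ -1.24264 < 0.9 is false → out
[3] lift (2,5): star map gives -0.07107; window check -0.7 ≤ -0.07107 < 0.9 is true → IN Λ
[4] lift (-2,-6): star map gives 0.48528; window check -0.7 ≤ 0.48528 < 0.9 is true → IN Λ
[5] lift (-6,-10): star map gives -1.85786; window check -0.7 ≤ -1.85786 < 0.9 is false → out
[6] lift (3,9): star map gives -0.72792; window check -0.7 ≤ -0.72792 < 0.9 is false → out
[7] lift (-3,-8): star map gives 0.31371; window check -0.7 ≤ 0.31371 < 0.9 is true → IN Λ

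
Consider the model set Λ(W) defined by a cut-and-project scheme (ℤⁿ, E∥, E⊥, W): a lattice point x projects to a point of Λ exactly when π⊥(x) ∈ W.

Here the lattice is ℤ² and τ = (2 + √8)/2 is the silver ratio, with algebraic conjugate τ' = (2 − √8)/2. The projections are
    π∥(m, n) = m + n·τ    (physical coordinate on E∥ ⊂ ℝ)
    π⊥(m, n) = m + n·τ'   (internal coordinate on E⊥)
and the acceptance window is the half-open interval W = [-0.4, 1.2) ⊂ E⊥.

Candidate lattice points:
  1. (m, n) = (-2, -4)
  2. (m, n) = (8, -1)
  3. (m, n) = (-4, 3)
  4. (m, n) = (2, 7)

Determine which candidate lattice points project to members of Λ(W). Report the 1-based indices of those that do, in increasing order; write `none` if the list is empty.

1

Numerically τ ≈ 2.41421 and τ' = −1/τ ≈ -0.41421.
candidate 1: (m,n)=(-2,-4) → π∥ = -2-4·τ ≈ -11.65685, π⊥ = -2-4·τ' ≈ -0.34315 ∈ [-0.4, 1.2) ⇒ IN Λ
candidate 2: (m,n)=(8,-1) → π∥ = 8-1·τ ≈ 5.58579, π⊥ = 8-1·τ' ≈ 8.41421 ∉ [-0.4, 1.2) ⇒ out
candidate 3: (m,n)=(-4,3) → π∥ = -4+3·τ ≈ 3.24264, π⊥ = -4+3·τ' ≈ -5.24264 ∉ [-0.4, 1.2) ⇒ out
candidate 4: (m,n)=(2,7) → π∥ = 2+7·τ ≈ 18.89949, π⊥ = 2+7·τ' ≈ -0.89949 ∉ [-0.4, 1.2) ⇒ out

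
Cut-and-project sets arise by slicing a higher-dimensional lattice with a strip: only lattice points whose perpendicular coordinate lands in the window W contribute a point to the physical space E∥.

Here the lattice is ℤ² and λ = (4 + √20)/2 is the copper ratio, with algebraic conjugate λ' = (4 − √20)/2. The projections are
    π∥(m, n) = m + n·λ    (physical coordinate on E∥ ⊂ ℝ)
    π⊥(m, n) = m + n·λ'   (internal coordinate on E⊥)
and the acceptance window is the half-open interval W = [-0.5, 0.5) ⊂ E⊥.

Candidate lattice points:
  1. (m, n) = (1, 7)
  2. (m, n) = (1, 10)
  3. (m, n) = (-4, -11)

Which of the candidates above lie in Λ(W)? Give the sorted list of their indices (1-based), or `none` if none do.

Compute λ' = (4−√20)/2 = -0.2361, so π⊥(m,n) = m -0.2361·n.
[1] lift (1,7): star map gives -0.6525; window check -0.5 ≤ -0.6525 < 0.5 is false → out
[2] lift (1,10): star map gives -1.3607; window check -0.5 ≤ -1.3607 < 0.5 is false → out
[3] lift (-4,-11): star map gives -1.4033; window check -0.5 ≤ -1.4033 < 0.5 is false → out

none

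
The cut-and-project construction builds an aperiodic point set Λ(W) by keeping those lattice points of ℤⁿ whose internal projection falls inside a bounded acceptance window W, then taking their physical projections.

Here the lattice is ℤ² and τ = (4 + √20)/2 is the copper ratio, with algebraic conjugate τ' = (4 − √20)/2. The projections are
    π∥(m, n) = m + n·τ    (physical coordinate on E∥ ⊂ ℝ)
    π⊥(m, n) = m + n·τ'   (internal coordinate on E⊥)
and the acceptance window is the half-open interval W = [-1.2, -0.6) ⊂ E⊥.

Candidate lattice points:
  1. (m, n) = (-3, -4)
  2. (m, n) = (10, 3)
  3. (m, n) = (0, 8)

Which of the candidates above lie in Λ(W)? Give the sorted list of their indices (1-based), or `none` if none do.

none

Numerically τ ≈ 4.23607 and τ' = −1/τ ≈ -0.23607.
[1] lift (-3,-4): star map gives -2.05573; window check -1.2 ≤ -2.05573 < -0.6 is false → out
[2] lift (10,3): star map gives 9.29180; window check -1.2 ≤ 9.29180 < -0.6 is false → out
[3] lift (0,8): star map gives -1.88854; window check -1.2 ≤ -1.88854 < -0.6 is false → out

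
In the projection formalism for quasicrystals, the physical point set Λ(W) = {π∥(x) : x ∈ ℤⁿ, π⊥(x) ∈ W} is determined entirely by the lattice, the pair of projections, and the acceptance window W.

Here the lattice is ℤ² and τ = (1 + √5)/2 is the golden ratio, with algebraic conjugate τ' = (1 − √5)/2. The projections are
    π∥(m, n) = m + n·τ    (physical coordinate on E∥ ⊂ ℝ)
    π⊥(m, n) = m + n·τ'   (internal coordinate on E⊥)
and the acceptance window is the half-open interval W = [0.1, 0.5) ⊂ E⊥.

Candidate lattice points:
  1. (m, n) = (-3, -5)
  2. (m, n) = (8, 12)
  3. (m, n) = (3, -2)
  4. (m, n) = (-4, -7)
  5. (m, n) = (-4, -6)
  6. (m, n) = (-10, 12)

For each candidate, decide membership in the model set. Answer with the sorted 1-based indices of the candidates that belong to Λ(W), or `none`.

4

τ' = (1−√5)/2 ≈ -0.618034.
candidate 1: (m,n)=(-3,-5) → π∥ = -3-5·τ ≈ -11.090170, π⊥ = -3-5·τ' ≈ 0.090170 ∉ [0.1, 0.5) ⇒ out
candidate 2: (m,n)=(8,12) → π∥ = 8+12·τ ≈ 27.416408, π⊥ = 8+12·τ' ≈ 0.583592 ∉ [0.1, 0.5) ⇒ out
candidate 3: (m,n)=(3,-2) → π∥ = 3-2·τ ≈ -0.236068, π⊥ = 3-2·τ' ≈ 4.236068 ∉ [0.1, 0.5) ⇒ out
candidate 4: (m,n)=(-4,-7) → π∥ = -4-7·τ ≈ -15.326238, π⊥ = -4-7·τ' ≈ 0.326238 ∈ [0.1, 0.5) ⇒ IN Λ
candidate 5: (m,n)=(-4,-6) → π∥ = -4-6·τ ≈ -13.708204, π⊥ = -4-6·τ' ≈ -0.291796 ∉ [0.1, 0.5) ⇒ out
candidate 6: (m,n)=(-10,12) → π∥ = -10+12·τ ≈ 9.416408, π⊥ = -10+12·τ' ≈ -17.416408 ∉ [0.1, 0.5) ⇒ out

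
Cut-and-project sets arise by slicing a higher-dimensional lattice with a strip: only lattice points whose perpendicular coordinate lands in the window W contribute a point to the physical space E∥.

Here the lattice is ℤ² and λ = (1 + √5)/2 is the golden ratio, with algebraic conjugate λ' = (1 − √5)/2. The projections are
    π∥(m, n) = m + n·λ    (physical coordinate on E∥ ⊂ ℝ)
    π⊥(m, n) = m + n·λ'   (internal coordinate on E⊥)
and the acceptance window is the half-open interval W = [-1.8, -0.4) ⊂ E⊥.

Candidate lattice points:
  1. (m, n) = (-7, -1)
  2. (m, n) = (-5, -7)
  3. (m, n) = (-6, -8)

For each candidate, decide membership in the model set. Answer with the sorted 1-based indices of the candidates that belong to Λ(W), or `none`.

Numerically λ ≈ 1.6180 and λ' = −1/λ ≈ -0.6180.
candidate 1: (m,n)=(-7,-1) → π∥ = -7-1·λ ≈ -8.6180, π⊥ = -7-1·λ' ≈ -6.3820 ∉ [-1.8, -0.4) ⇒ out
candidate 2: (m,n)=(-5,-7) → π∥ = -5-7·λ ≈ -16.3262, π⊥ = -5-7·λ' ≈ -0.6738 ∈ [-1.8, -0.4) ⇒ IN Λ
candidate 3: (m,n)=(-6,-8) → π∥ = -6-8·λ ≈ -18.9443, π⊥ = -6-8·λ' ≈ -1.0557 ∈ [-1.8, -0.4) ⇒ IN Λ

2, 3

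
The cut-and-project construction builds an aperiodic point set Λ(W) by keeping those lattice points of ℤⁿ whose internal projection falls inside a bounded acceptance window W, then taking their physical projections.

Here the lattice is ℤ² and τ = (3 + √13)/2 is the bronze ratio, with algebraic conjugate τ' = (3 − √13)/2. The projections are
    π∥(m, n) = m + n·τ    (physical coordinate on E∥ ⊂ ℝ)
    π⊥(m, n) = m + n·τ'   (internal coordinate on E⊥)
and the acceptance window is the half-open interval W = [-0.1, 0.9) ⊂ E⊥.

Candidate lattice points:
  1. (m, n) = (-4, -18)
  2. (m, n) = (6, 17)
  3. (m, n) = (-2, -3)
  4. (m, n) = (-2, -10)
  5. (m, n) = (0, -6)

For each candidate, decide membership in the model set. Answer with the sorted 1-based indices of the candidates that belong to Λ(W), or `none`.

Numerically τ ≈ 3.30278 and τ' = −1/τ ≈ -0.30278.
candidate 1: (m,n)=(-4,-18) → π∥ = -4-18·τ ≈ -63.44996, π⊥ = -4-18·τ' ≈ 1.44996 ∉ [-0.1, 0.9) ⇒ out
candidate 2: (m,n)=(6,17) → π∥ = 6+17·τ ≈ 62.14719, π⊥ = 6+17·τ' ≈ 0.85281 ∈ [-0.1, 0.9) ⇒ IN Λ
candidate 3: (m,n)=(-2,-3) → π∥ = -2-3·τ ≈ -11.90833, π⊥ = -2-3·τ' ≈ -1.09167 ∉ [-0.1, 0.9) ⇒ out
candidate 4: (m,n)=(-2,-10) → π∥ = -2-10·τ ≈ -35.02776, π⊥ = -2-10·τ' ≈ 1.02776 ∉ [-0.1, 0.9) ⇒ out
candidate 5: (m,n)=(0,-6) → π∥ = 0-6·τ ≈ -19.81665, π⊥ = 0-6·τ' ≈ 1.81665 ∉ [-0.1, 0.9) ⇒ out

2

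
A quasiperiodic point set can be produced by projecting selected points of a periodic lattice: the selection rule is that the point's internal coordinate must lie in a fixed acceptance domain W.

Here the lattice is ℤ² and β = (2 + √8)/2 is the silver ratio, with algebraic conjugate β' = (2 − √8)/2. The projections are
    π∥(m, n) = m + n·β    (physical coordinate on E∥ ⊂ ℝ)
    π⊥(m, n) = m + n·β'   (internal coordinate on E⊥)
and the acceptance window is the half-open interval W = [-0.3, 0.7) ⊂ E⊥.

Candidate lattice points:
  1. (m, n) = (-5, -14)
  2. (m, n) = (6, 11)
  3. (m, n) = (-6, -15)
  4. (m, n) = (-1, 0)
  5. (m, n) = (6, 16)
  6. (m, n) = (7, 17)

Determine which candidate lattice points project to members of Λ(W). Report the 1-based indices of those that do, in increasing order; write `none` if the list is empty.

Compute β' = (2−√8)/2 = -0.41421, so π⊥(m,n) = m -0.41421·n.
[1] lift (-5,-14): star map gives 0.79899; window check -0.3 ≤ 0.79899 < 0.7 is false → out
[2] lift (6,11): star map gives 1.44365; window check -0.3 ≤ 1.44365 < 0.7 is false → out
[3] lift (-6,-15): star map gives 0.21320; window check -0.3 ≤ 0.21320 < 0.7 is true → IN Λ
[4] lift (-1,0): star map gives -1.00000; window check -0.3 ≤ -1.00000 < 0.7 is false → out
[5] lift (6,16): star map gives -0.62742; window check -0.3 ≤ -0.62742 < 0.7 is false → out
[6] lift (7,17): star map gives -0.04163; window check -0.3 ≤ -0.04163 < 0.7 is true → IN Λ

3, 6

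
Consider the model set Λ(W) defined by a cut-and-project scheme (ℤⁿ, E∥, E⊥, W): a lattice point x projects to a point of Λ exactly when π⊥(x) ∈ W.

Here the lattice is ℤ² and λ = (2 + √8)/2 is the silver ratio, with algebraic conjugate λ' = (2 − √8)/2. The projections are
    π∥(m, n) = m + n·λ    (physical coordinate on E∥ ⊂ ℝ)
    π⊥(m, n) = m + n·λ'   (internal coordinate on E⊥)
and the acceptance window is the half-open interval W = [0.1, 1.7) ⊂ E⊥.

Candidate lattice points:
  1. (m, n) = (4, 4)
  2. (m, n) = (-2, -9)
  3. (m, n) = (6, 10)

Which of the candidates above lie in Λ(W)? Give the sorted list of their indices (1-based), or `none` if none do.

Numerically λ ≈ 2.414214 and λ' = −1/λ ≈ -0.414214.
#1 (4,4): internal coord 4 + (4)·λ' = +2.343146; +2.343146 ∉ [0.1, 1.7) → out
#2 (-2,-9): internal coord -2 + (-9)·λ' = +1.727922; +1.727922 ∉ [0.1, 1.7) → out
#3 (6,10): internal coord 6 + (10)·λ' = +1.857864; +1.857864 ∉ [0.1, 1.7) → out

none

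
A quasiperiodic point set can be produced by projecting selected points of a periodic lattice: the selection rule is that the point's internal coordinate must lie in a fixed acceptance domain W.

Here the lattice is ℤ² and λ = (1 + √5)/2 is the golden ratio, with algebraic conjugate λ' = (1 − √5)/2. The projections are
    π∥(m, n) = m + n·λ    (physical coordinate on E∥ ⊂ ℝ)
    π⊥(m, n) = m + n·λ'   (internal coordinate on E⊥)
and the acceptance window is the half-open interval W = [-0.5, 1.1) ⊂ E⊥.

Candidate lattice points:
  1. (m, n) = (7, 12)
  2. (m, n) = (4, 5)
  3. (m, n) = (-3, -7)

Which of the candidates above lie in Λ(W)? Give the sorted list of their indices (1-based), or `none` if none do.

Numerically λ ≈ 1.61803 and λ' = −1/λ ≈ -0.61803.
#1 (7,12): internal coord 7 + (12)·λ' = -0.41641; -0.41641 ∈ [-0.5, 1.1) → IN Λ
#2 (4,5): internal coord 4 + (5)·λ' = +0.90983; +0.90983 ∈ [-0.5, 1.1) → IN Λ
#3 (-3,-7): internal coord -3 + (-7)·λ' = +1.32624; +1.32624 ∉ [-0.5, 1.1) → out

1, 2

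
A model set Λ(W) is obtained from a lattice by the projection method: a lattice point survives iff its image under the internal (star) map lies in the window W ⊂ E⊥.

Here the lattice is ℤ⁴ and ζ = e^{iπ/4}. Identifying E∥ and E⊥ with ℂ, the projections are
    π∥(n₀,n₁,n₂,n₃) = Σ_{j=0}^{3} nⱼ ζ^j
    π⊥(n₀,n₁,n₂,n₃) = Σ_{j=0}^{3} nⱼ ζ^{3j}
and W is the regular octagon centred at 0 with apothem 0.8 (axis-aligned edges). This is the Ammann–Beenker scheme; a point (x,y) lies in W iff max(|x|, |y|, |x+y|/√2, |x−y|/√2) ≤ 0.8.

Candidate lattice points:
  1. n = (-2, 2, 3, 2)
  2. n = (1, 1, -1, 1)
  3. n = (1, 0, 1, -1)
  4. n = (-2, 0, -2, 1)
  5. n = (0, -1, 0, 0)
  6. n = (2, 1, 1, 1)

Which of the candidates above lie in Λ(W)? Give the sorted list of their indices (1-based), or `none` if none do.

With ζ = e^{iπ/4} the internal vectors are ζ^0,ζ^3,ζ^6,ζ^9.
#1 (-2, 2, 3, 2): internal (-2.000000, -0.171573); octagon support 2.000000 vs apothem 0.8 → ∉ W
#2 (1, 1, -1, 1): internal (1.000000, 2.414214); octagon support 2.414214 vs apothem 0.8 → ∉ W
#3 (1, 0, 1, -1): internal (0.292893, -1.707107); octagon support 1.707107 vs apothem 0.8 → ∉ W
#4 (-2, 0, -2, 1): internal (-1.292893, 2.707107); octagon support 2.828427 vs apothem 0.8 → ∉ W
#5 (0, -1, 0, 0): internal (0.707107, -0.707107); octagon support 1.000000 vs apothem 0.8 → ∉ W
#6 (2, 1, 1, 1): internal (2.000000, 0.414214); octagon support 2.000000 vs apothem 0.8 → ∉ W

none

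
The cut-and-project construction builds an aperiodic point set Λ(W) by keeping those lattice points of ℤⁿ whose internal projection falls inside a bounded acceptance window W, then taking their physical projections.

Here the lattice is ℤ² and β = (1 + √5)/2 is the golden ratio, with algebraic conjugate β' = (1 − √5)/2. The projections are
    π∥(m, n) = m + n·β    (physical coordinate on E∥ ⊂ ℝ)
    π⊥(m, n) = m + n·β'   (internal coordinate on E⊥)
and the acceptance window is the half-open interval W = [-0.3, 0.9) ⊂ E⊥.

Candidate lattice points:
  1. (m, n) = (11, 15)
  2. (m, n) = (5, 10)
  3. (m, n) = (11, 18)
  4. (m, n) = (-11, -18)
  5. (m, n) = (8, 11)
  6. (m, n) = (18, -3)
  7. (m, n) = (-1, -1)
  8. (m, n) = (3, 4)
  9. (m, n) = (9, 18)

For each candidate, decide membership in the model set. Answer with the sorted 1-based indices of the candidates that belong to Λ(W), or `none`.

3, 4, 8

Compute β' = (1−√5)/2 = -0.6180, so π⊥(m,n) = m -0.6180·n.
candidate 1: (m,n)=(11,15) → π∥ = 11+15·β ≈ 35.2705, π⊥ = 11+15·β' ≈ 1.7295 ∉ [-0.3, 0.9) ⇒ out
candidate 2: (m,n)=(5,10) → π∥ = 5+10·β ≈ 21.1803, π⊥ = 5+10·β' ≈ -1.1803 ∉ [-0.3, 0.9) ⇒ out
candidate 3: (m,n)=(11,18) → π∥ = 11+18·β ≈ 40.1246, π⊥ = 11+18·β' ≈ -0.1246 ∈ [-0.3, 0.9) ⇒ IN Λ
candidate 4: (m,n)=(-11,-18) → π∥ = -11-18·β ≈ -40.1246, π⊥ = -11-18·β' ≈ 0.1246 ∈ [-0.3, 0.9) ⇒ IN Λ
candidate 5: (m,n)=(8,11) → π∥ = 8+11·β ≈ 25.7984, π⊥ = 8+11·β' ≈ 1.2016 ∉ [-0.3, 0.9) ⇒ out
candidate 6: (m,n)=(18,-3) → π∥ = 18-3·β ≈ 13.1459, π⊥ = 18-3·β' ≈ 19.8541 ∉ [-0.3, 0.9) ⇒ out
candidate 7: (m,n)=(-1,-1) → π∥ = -1-1·β ≈ -2.6180, π⊥ = -1-1·β' ≈ -0.3820 ∉ [-0.3, 0.9) ⇒ out
candidate 8: (m,n)=(3,4) → π∥ = 3+4·β ≈ 9.4721, π⊥ = 3+4·β' ≈ 0.5279 ∈ [-0.3, 0.9) ⇒ IN Λ
candidate 9: (m,n)=(9,18) → π∥ = 9+18·β ≈ 38.1246, π⊥ = 9+18·β' ≈ -2.1246 ∉ [-0.3, 0.9) ⇒ out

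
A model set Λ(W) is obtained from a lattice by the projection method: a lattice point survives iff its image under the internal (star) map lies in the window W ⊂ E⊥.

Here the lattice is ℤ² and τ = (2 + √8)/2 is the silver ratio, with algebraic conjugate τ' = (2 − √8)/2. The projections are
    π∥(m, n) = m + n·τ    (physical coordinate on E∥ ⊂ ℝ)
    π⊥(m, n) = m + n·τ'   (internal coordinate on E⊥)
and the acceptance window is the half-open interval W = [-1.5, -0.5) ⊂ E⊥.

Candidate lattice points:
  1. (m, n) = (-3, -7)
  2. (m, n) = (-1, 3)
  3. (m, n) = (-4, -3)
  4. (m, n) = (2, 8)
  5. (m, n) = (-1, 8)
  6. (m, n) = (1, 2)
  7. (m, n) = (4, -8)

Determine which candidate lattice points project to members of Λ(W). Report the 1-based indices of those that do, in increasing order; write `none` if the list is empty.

4

Numerically τ ≈ 2.41421 and τ' = −1/τ ≈ -0.41421.
[1] lift (-3,-7): star map gives -0.10051; window check -1.5 ≤ -0.10051 < -0.5 is false → out
[2] lift (-1,3): star map gives -2.24264; window check -1.5 ≤ -2.24264 < -0.5 is false → out
[3] lift (-4,-3): star map gives -2.75736; window check -1.5 ≤ -2.75736 < -0.5 is false → out
[4] lift (2,8): star map gives -1.31371; window check -1.5 ≤ -1.31371 < -0.5 is true → IN Λ
[5] lift (-1,8): star map gives -4.31371; window check -1.5 ≤ -4.31371 < -0.5 is false → out
[6] lift (1,2): star map gives 0.17157; window check -1.5 ≤ 0.17157 < -0.5 is false → out
[7] lift (4,-8): star map gives 7.31371; window check -1.5 ≤ 7.31371 < -0.5 is false → out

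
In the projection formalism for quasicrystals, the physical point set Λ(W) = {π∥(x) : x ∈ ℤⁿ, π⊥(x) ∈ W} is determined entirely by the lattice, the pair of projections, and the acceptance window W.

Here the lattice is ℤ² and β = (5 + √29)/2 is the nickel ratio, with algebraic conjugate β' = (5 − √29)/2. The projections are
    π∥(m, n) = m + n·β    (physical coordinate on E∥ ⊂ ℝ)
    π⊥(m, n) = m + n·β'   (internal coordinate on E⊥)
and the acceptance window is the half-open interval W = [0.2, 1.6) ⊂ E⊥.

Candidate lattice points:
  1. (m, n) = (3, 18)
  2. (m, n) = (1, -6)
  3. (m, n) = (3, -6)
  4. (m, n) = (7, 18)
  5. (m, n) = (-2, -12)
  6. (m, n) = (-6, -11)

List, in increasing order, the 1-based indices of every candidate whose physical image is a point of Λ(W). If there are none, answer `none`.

β' = (5−√29)/2 ≈ -0.192582.
[1] lift (3,18): star map gives -0.466483; window check 0.2 ≤ -0.466483 < 1.6 is false → out
[2] lift (1,-6): star map gives 2.155494; window check 0.2 ≤ 2.155494 < 1.6 is false → out
[3] lift (3,-6): star map gives 4.155494; window check 0.2 ≤ 4.155494 < 1.6 is false → out
[4] lift (7,18): star map gives 3.533517; window check 0.2 ≤ 3.533517 < 1.6 is false → out
[5] lift (-2,-12): star map gives 0.310989; window check 0.2 ≤ 0.310989 < 1.6 is true → IN Λ
[6] lift (-6,-11): star map gives -3.881594; window check 0.2 ≤ -3.881594 < 1.6 is false → out

5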